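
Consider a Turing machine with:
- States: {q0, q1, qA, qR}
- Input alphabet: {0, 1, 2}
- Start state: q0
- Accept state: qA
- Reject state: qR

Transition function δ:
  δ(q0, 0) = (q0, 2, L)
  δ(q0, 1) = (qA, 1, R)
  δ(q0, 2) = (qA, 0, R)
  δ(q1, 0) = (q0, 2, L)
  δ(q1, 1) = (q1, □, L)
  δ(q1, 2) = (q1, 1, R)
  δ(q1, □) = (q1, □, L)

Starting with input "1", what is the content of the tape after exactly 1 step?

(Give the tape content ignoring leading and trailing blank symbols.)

Execution trace:
Initial: [q0]1
Step 1: δ(q0, 1) = (qA, 1, R) → 1[qA]□

The machine reaches the accept state qA and halts.

After 1 step, the tape (ignoring leading/trailing blanks) is: 1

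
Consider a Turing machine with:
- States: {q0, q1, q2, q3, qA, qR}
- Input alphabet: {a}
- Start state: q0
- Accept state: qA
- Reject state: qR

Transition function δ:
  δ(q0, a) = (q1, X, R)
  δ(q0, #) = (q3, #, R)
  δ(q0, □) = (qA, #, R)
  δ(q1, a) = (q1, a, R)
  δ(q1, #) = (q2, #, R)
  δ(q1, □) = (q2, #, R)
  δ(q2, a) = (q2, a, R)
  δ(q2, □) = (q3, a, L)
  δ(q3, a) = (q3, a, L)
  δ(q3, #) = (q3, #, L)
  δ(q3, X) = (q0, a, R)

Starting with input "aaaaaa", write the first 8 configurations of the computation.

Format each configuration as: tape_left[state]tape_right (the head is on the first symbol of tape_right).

Transitions applied:
Step 1: δ(q0, a) = (q1, X, R)
Step 2: δ(q1, a) = (q1, a, R)
Step 3: δ(q1, a) = (q1, a, R)
Step 4: δ(q1, a) = (q1, a, R)
Step 5: δ(q1, a) = (q1, a, R)
Step 6: δ(q1, a) = (q1, a, R)
Step 7: δ(q1, □) = (q2, #, R)

The first 8 configurations are:
[q0]aaaaaa ⊢ X[q1]aaaaa ⊢ Xa[q1]aaaa ⊢ Xaa[q1]aaa ⊢ Xaaa[q1]aa ⊢ Xaaaa[q1]a ⊢ Xaaaaa[q1]□ ⊢ Xaaaaa#[q2]□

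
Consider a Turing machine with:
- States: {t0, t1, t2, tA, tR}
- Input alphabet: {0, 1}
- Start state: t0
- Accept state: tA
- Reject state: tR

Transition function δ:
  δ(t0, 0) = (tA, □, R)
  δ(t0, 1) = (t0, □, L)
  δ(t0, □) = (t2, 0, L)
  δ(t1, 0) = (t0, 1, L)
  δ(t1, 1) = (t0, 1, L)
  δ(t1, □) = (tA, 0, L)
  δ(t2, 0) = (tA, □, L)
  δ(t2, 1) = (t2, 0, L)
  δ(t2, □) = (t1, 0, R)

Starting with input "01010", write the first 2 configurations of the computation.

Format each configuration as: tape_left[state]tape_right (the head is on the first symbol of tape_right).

Transitions applied:
Step 1: δ(t0, 0) = (tA, □, R)

The first 2 configurations are:
[t0]01010 ⊢ □[tA]1010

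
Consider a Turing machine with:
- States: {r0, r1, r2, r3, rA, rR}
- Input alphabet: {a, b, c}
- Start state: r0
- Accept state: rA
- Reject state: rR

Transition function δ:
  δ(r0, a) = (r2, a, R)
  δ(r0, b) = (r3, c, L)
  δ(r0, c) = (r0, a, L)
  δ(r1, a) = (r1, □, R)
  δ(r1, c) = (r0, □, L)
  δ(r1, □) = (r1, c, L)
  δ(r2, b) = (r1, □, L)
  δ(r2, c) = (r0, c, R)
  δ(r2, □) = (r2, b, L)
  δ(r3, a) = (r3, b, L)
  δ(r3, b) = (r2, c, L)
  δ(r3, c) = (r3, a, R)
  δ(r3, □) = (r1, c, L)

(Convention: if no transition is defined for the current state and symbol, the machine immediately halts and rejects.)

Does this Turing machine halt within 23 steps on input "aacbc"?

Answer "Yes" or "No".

Execution trace:
Initial: [r0]aacbc
Step 1: δ(r0, a) = (r2, a, R) → a[r2]acbc

No transition is defined for δ(r2, a). By convention the machine halts and rejects.
The machine halted after 1 step (within the 23-step bound).

Answer: Yes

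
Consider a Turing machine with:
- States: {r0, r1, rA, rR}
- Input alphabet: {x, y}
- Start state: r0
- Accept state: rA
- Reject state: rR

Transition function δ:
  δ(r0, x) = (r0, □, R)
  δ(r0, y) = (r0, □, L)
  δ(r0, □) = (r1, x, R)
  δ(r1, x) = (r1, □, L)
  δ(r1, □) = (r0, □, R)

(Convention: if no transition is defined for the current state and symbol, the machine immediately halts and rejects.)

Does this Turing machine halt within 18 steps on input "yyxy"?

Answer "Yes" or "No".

Execution trace:
Initial: [r0]yyxy
Step 1: δ(r0, y) = (r0, □, L) → [r0]□□yxy
Step 2: δ(r0, □) = (r1, x, R) → x[r1]□yxy
Step 3: δ(r1, □) = (r0, □, R) → x□[r0]yxy
Step 4: δ(r0, y) = (r0, □, L) → x[r0]□□xy
Step 5: δ(r0, □) = (r1, x, R) → xx[r1]□xy
Step 6: δ(r1, □) = (r0, □, R) → xx□[r0]xy
Step 7: δ(r0, x) = (r0, □, R) → xx□□[r0]y
Step 8: δ(r0, y) = (r0, □, L) → xx□[r0]□□
Step 9: δ(r0, □) = (r1, x, R) → xx□x[r1]□
Step 10: δ(r1, □) = (r0, □, R) → xx□x□[r0]□
Step 11: δ(r0, □) = (r1, x, R) → xx□x□x[r1]□
Step 12: δ(r1, □) = (r0, □, R) → xx□x□x□[r0]□
Step 13: δ(r0, □) = (r1, x, R) → xx□x□x□x[r1]□
Step 14: δ(r1, □) = (r0, □, R) → xx□x□x□x□[r0]□
Step 15: δ(r0, □) = (r1, x, R) → xx□x□x□x□x[r1]□
Step 16: δ(r1, □) = (r0, □, R) → xx□x□x□x□x□[r0]□
Step 17: δ(r0, □) = (r1, x, R) → xx□x□x□x□x□x[r1]□
Step 18: δ(r1, □) = (r0, □, R) → xx□x□x□x□x□x□[r0]□

The machine has not reached a halting state after 18 steps.
The machine did not halt within the 18-step bound.

Answer: No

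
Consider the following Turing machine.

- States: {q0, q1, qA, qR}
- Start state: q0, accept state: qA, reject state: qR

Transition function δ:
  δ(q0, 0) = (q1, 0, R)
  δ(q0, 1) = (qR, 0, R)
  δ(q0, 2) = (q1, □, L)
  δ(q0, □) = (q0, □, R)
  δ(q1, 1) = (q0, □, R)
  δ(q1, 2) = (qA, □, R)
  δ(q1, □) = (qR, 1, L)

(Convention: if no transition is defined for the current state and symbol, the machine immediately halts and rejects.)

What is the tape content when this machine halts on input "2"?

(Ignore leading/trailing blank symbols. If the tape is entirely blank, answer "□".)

Execution trace:
Initial: [q0]2
Step 1: δ(q0, 2) = (q1, □, L) → [q1]□□
Step 2: δ(q1, □) = (qR, 1, L) → [qR]□1□

The machine reaches the reject state qR and halts.

Final tape (ignoring leading/trailing blanks): 1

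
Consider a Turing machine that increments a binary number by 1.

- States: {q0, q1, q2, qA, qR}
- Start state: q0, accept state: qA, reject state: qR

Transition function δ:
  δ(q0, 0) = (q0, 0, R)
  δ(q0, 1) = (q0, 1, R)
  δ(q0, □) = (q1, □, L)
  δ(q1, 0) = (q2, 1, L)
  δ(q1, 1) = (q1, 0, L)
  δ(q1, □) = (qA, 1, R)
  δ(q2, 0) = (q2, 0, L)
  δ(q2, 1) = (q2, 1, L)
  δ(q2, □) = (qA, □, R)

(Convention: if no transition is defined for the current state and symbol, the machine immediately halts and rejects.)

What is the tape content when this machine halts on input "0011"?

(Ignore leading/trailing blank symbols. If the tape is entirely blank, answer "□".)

Execution trace:
Initial: [q0]0011
Step 1: δ(q0, 0) = (q0, 0, R) → 0[q0]011
Step 2: δ(q0, 0) = (q0, 0, R) → 00[q0]11
Step 3: δ(q0, 1) = (q0, 1, R) → 001[q0]1
Step 4: δ(q0, 1) = (q0, 1, R) → 0011[q0]□
Step 5: δ(q0, □) = (q1, □, L) → 001[q1]1□
Step 6: δ(q1, 1) = (q1, 0, L) → 00[q1]10□
Step 7: δ(q1, 1) = (q1, 0, L) → 0[q1]000□
Step 8: δ(q1, 0) = (q2, 1, L) → [q2]0100□
Step 9: δ(q2, 0) = (q2, 0, L) → [q2]□0100□
Step 10: δ(q2, □) = (qA, □, R) → □[qA]0100□

The machine reaches the accept state qA and halts.

Final tape (ignoring leading/trailing blanks): 0100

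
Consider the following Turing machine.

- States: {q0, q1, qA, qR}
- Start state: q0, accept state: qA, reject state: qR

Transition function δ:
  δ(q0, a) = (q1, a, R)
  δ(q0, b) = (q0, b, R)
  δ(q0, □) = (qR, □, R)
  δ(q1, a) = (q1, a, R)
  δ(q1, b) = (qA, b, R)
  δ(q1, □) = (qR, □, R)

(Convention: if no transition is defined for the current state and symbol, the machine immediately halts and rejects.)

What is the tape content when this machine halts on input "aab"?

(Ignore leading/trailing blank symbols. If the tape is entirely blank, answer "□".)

Execution trace:
Initial: [q0]aab
Step 1: δ(q0, a) = (q1, a, R) → a[q1]ab
Step 2: δ(q1, a) = (q1, a, R) → aa[q1]b
Step 3: δ(q1, b) = (qA, b, R) → aab[qA]□

The machine reaches the accept state qA and halts.

Final tape (ignoring leading/trailing blanks): aab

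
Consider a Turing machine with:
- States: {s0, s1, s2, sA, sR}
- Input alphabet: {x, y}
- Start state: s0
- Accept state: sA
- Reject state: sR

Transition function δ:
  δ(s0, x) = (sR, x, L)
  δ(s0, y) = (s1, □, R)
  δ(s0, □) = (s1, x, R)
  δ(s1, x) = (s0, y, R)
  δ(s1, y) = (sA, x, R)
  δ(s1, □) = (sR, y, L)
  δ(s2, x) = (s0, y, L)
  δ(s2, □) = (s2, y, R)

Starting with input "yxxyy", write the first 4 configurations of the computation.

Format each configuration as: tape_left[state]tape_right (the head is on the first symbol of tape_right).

Transitions applied:
Step 1: δ(s0, y) = (s1, □, R)
Step 2: δ(s1, x) = (s0, y, R)
Step 3: δ(s0, x) = (sR, x, L)

The first 4 configurations are:
[s0]yxxyy ⊢ □[s1]xxyy ⊢ □y[s0]xyy ⊢ □[sR]yxyy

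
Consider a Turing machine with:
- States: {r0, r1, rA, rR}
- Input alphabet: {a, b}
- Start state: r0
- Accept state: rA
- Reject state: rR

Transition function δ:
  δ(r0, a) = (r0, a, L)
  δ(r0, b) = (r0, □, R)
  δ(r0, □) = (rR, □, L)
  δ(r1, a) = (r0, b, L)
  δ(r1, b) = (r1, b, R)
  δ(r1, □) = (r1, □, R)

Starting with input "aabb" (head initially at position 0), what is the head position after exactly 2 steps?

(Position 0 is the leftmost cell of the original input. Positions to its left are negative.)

Execution trace (head position shown):
Step 0: [r0]aabb  (head at position 0)
Step 1: move left → [r0]□aabb  (head at position -1)
Step 2: move left → [rR]□□aabb  (head at position -2)

After 2 steps, the head is at position -2.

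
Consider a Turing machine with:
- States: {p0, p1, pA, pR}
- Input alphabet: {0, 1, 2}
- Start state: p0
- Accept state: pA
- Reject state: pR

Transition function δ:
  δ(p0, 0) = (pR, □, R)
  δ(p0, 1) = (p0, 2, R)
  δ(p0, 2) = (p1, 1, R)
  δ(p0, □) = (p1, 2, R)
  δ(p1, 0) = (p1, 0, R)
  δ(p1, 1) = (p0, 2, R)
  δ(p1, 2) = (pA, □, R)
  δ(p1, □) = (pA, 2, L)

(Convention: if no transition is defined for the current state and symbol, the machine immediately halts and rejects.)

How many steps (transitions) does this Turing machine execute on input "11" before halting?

Execution trace:
Initial: [p0]11
Step 1: δ(p0, 1) = (p0, 2, R) → 2[p0]1
Step 2: δ(p0, 1) = (p0, 2, R) → 22[p0]□
Step 3: δ(p0, □) = (p1, 2, R) → 222[p1]□
Step 4: δ(p1, □) = (pA, 2, L) → 22[pA]22

The machine reaches the accept state pA and halts.

The machine executed 4 steps before halting.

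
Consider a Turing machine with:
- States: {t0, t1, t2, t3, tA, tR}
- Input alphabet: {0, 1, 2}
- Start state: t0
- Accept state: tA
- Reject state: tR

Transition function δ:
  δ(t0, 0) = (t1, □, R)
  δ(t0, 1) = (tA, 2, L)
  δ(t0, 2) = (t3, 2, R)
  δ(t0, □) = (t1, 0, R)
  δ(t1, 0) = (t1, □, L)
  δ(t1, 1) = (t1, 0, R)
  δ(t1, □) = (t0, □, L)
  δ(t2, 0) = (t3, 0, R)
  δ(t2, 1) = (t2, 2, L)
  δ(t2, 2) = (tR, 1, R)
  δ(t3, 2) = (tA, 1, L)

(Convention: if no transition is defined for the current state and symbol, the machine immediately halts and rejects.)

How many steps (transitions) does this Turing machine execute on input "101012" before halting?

Execution trace:
Initial: [t0]101012
Step 1: δ(t0, 1) = (tA, 2, L) → [tA]□201012

The machine reaches the accept state tA and halts.

The machine executed 1 step before halting.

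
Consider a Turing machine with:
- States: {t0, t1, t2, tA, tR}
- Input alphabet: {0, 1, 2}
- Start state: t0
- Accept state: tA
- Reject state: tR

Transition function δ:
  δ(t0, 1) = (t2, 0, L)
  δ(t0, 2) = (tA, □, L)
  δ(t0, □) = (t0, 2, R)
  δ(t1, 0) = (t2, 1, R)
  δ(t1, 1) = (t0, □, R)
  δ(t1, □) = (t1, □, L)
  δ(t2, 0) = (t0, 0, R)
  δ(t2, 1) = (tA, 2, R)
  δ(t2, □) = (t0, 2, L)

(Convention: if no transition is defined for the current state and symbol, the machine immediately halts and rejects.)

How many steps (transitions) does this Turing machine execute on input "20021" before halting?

Execution trace:
Initial: [t0]20021
Step 1: δ(t0, 2) = (tA, □, L) → [tA]□□0021

The machine reaches the accept state tA and halts.

The machine executed 1 step before halting.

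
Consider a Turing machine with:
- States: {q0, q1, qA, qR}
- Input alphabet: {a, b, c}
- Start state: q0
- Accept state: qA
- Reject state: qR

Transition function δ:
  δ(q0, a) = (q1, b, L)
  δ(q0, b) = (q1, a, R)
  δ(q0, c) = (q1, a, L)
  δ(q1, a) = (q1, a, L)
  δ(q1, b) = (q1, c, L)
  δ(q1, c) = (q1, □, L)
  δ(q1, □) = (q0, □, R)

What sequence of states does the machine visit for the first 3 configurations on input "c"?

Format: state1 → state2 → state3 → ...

Execution trace:
Initial: [q0]c
Step 1: δ(q0, c) = (q1, a, L) → [q1]□a
Step 2: δ(q1, □) = (q0, □, R) → □[q0]a

State sequence: q0 → q1 → q0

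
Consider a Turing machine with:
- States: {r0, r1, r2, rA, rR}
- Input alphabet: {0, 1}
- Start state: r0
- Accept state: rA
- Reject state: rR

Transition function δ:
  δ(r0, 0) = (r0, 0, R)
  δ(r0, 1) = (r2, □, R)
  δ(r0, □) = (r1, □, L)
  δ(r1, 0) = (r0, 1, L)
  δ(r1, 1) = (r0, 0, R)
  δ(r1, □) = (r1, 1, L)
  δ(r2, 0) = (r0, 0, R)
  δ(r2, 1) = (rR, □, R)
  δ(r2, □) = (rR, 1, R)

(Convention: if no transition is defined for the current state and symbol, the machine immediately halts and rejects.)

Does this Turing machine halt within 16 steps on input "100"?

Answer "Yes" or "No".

Execution trace:
Initial: [r0]100
Step 1: δ(r0, 1) = (r2, □, R) → □[r2]00
Step 2: δ(r2, 0) = (r0, 0, R) → □0[r0]0
Step 3: δ(r0, 0) = (r0, 0, R) → □00[r0]□
Step 4: δ(r0, □) = (r1, □, L) → □0[r1]0□
Step 5: δ(r1, 0) = (r0, 1, L) → □[r0]01□
Step 6: δ(r0, 0) = (r0, 0, R) → □0[r0]1□
Step 7: δ(r0, 1) = (r2, □, R) → □0□[r2]□
Step 8: δ(r2, □) = (rR, 1, R) → □0□1[rR]□

The machine reaches the reject state rR and halts.
The machine halted after 8 steps (within the 16-step bound).

Answer: Yes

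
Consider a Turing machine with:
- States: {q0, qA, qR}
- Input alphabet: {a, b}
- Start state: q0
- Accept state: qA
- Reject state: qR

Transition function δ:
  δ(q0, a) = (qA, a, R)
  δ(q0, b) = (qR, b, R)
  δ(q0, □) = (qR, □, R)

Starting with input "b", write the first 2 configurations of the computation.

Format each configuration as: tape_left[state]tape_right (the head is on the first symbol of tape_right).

Transitions applied:
Step 1: δ(q0, b) = (qR, b, R)

The first 2 configurations are:
[q0]b ⊢ b[qR]□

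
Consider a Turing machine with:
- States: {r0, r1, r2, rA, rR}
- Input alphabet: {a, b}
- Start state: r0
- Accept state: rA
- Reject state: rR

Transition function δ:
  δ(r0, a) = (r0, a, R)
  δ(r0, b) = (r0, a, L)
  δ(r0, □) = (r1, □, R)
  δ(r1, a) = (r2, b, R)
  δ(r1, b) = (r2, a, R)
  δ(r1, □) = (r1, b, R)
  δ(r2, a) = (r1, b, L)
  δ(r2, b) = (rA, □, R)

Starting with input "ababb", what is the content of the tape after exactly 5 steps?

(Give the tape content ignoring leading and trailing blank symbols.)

Execution trace:
Initial: [r0]ababb
Step 1: δ(r0, a) = (r0, a, R) → a[r0]babb
Step 2: δ(r0, b) = (r0, a, L) → [r0]aaabb
Step 3: δ(r0, a) = (r0, a, R) → a[r0]aabb
Step 4: δ(r0, a) = (r0, a, R) → aa[r0]abb
Step 5: δ(r0, a) = (r0, a, R) → aaa[r0]bb

After 5 steps, the tape (ignoring leading/trailing blanks) is: aaabb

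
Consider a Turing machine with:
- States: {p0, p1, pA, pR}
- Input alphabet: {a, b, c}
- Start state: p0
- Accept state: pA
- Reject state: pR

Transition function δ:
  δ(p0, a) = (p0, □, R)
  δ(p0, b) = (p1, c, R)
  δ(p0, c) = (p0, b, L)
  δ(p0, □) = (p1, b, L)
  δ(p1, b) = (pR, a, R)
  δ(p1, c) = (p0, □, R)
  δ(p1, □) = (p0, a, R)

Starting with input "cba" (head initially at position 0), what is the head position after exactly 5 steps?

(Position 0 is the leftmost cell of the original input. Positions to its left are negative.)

Execution trace (head position shown):
Step 0: [p0]cba  (head at position 0)
Step 1: move left → [p0]□bba  (head at position -1)
Step 2: move left → [p1]□bbba  (head at position -2)
Step 3: move right → a[p0]bbba  (head at position -1)
Step 4: move right → ac[p1]bba  (head at position 0)
Step 5: move right → aca[pR]ba  (head at position 1)

After 5 steps, the head is at position 1.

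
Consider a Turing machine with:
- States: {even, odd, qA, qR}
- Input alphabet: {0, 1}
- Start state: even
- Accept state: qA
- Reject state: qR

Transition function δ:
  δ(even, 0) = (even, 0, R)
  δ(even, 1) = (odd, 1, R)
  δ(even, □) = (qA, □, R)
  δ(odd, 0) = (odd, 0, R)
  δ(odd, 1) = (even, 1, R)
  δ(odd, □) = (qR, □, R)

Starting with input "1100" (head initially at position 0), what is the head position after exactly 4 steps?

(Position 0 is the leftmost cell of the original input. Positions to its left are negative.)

Execution trace (head position shown):
Step 0: [even]1100  (head at position 0)
Step 1: move right → 1[odd]100  (head at position 1)
Step 2: move right → 11[even]00  (head at position 2)
Step 3: move right → 110[even]0  (head at position 3)
Step 4: move right → 1100[even]□  (head at position 4)

After 4 steps, the head is at position 4.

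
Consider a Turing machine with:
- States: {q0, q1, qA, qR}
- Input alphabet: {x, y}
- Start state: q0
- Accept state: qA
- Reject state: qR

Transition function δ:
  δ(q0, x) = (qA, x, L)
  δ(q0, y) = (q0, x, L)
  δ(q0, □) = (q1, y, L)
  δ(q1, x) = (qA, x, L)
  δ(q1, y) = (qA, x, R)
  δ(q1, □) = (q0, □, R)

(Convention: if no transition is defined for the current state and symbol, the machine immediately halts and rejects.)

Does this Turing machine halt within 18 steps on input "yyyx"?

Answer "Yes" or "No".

Execution trace:
Initial: [q0]yyyx
Step 1: δ(q0, y) = (q0, x, L) → [q0]□xyyx
Step 2: δ(q0, □) = (q1, y, L) → [q1]□yxyyx
Step 3: δ(q1, □) = (q0, □, R) → □[q0]yxyyx
Step 4: δ(q0, y) = (q0, x, L) → [q0]□xxyyx
Step 5: δ(q0, □) = (q1, y, L) → [q1]□yxxyyx
Step 6: δ(q1, □) = (q0, □, R) → □[q0]yxxyyx
Step 7: δ(q0, y) = (q0, x, L) → [q0]□xxxyyx
Step 8: δ(q0, □) = (q1, y, L) → [q1]□yxxxyyx
Step 9: δ(q1, □) = (q0, □, R) → □[q0]yxxxyyx
Step 10: δ(q0, y) = (q0, x, L) → [q0]□xxxxyyx
Step 11: δ(q0, □) = (q1, y, L) → [q1]□yxxxxyyx
Step 12: δ(q1, □) = (q0, □, R) → □[q0]yxxxxyyx
Step 13: δ(q0, y) = (q0, x, L) → [q0]□xxxxxyyx
Step 14: δ(q0, □) = (q1, y, L) → [q1]□yxxxxxyyx
Step 15: δ(q1, □) = (q0, □, R) → □[q0]yxxxxxyyx
Step 16: δ(q0, y) = (q0, x, L) → [q0]□xxxxxxyyx
Step 17: δ(q0, □) = (q1, y, L) → [q1]□yxxxxxxyyx
Step 18: δ(q1, □) = (q0, □, R) → □[q0]yxxxxxxyyx

The machine has not reached a halting state after 18 steps.
The machine did not halt within the 18-step bound.

Answer: No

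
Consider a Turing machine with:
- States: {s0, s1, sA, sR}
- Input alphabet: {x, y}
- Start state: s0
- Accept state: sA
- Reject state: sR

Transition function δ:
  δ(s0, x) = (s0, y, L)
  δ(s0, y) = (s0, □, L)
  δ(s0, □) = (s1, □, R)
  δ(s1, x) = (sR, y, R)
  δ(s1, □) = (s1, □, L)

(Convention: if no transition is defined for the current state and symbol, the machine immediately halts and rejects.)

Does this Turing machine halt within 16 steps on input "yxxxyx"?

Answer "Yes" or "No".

Execution trace:
Initial: [s0]yxxxyx
Step 1: δ(s0, y) = (s0, □, L) → [s0]□□xxxyx
Step 2: δ(s0, □) = (s1, □, R) → □[s1]□xxxyx
Step 3: δ(s1, □) = (s1, □, L) → [s1]□□xxxyx
Step 4: δ(s1, □) = (s1, □, L) → [s1]□□□xxxyx
Step 5: δ(s1, □) = (s1, □, L) → [s1]□□□□xxxyx
Step 6: δ(s1, □) = (s1, □, L) → [s1]□□□□□xxxyx
Step 7: δ(s1, □) = (s1, □, L) → [s1]□□□□□□xxxyx
Step 8: δ(s1, □) = (s1, □, L) → [s1]□□□□□□□xxxyx
Step 9: δ(s1, □) = (s1, □, L) → [s1]□□□□□□□□xxxyx
Step 10: δ(s1, □) = (s1, □, L) → [s1]□□□□□□□□□xxxyx
Step 11: δ(s1, □) = (s1, □, L) → [s1]□□□□□□□□□□xxxyx
Step 12: δ(s1, □) = (s1, □, L) → [s1]□□□□□□□□□□□xxxyx
Step 13: δ(s1, □) = (s1, □, L) → [s1]□□□□□□□□□□□□xxxyx
Step 14: δ(s1, □) = (s1, □, L) → [s1]□□□□□□□□□□□□□xxxyx
Step 15: δ(s1, □) = (s1, □, L) → [s1]□□□□□□□□□□□□□□xxxyx
Step 16: δ(s1, □) = (s1, □, L) → [s1]□□□□□□□□□□□□□□□xxxyx

The machine has not reached a halting state after 16 steps.
The machine did not halt within the 16-step bound.

Answer: No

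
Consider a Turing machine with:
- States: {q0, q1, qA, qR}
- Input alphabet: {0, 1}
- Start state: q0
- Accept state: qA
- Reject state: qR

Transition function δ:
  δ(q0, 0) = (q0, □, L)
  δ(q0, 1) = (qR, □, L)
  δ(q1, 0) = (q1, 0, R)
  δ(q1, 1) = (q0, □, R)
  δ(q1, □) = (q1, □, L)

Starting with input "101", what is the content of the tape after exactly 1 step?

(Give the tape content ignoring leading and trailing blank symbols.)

Execution trace:
Initial: [q0]101
Step 1: δ(q0, 1) = (qR, □, L) → [qR]□□01

The machine reaches the reject state qR and halts.

After 1 step, the tape (ignoring leading/trailing blanks) is: 01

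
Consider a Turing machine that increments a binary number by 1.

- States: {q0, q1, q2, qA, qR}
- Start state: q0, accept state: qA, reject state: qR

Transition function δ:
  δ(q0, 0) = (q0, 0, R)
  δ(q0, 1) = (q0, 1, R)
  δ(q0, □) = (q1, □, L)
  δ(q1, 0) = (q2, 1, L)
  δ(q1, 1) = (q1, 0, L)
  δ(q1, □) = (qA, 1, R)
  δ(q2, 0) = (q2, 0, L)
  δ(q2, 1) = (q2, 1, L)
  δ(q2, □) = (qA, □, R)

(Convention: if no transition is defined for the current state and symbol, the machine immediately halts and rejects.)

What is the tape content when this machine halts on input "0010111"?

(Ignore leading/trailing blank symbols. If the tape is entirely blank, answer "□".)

Execution trace:
Initial: [q0]0010111
Step 1: δ(q0, 0) = (q0, 0, R) → 0[q0]010111
Step 2: δ(q0, 0) = (q0, 0, R) → 00[q0]10111
Step 3: δ(q0, 1) = (q0, 1, R) → 001[q0]0111
Step 4: δ(q0, 0) = (q0, 0, R) → 0010[q0]111
Step 5: δ(q0, 1) = (q0, 1, R) → 00101[q0]11
Step 6: δ(q0, 1) = (q0, 1, R) → 001011[q0]1
Step 7: δ(q0, 1) = (q0, 1, R) → 0010111[q0]□
Step 8: δ(q0, □) = (q1, □, L) → 001011[q1]1□
Step 9: δ(q1, 1) = (q1, 0, L) → 00101[q1]10□
Step 10: δ(q1, 1) = (q1, 0, L) → 0010[q1]100□
Step 11: δ(q1, 1) = (q1, 0, L) → 001[q1]0000□
Step 12: δ(q1, 0) = (q2, 1, L) → 00[q2]11000□
Step 13: δ(q2, 1) = (q2, 1, L) → 0[q2]011000□
Step 14: δ(q2, 0) = (q2, 0, L) → [q2]0011000□
Step 15: δ(q2, 0) = (q2, 0, L) → [q2]□0011000□
Step 16: δ(q2, □) = (qA, □, R) → □[qA]0011000□

The machine reaches the accept state qA and halts.

Final tape (ignoring leading/trailing blanks): 0011000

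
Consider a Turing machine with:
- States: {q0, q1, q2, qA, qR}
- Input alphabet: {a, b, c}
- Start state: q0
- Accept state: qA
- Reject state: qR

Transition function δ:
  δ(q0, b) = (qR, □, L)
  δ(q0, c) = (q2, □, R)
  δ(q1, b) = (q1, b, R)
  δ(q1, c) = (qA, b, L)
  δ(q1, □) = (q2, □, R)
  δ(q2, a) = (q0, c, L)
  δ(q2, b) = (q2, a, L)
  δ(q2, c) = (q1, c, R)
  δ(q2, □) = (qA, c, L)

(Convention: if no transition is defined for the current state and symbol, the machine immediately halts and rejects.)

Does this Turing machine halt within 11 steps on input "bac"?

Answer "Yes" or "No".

Execution trace:
Initial: [q0]bac
Step 1: δ(q0, b) = (qR, □, L) → [qR]□□ac

The machine reaches the reject state qR and halts.
The machine halted after 1 step (within the 11-step bound).

Answer: Yes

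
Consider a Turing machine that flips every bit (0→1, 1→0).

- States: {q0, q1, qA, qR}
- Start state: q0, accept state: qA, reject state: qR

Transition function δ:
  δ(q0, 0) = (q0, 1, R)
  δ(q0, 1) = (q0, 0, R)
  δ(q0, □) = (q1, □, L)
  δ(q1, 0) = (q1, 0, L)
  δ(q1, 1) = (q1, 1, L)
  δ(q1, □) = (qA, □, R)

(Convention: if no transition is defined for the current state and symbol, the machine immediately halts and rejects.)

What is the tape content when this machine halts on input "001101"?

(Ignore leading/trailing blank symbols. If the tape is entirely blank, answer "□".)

Execution trace:
Initial: [q0]001101
Step 1: δ(q0, 0) = (q0, 1, R) → 1[q0]01101
Step 2: δ(q0, 0) = (q0, 1, R) → 11[q0]1101
Step 3: δ(q0, 1) = (q0, 0, R) → 110[q0]101
Step 4: δ(q0, 1) = (q0, 0, R) → 1100[q0]01
Step 5: δ(q0, 0) = (q0, 1, R) → 11001[q0]1
Step 6: δ(q0, 1) = (q0, 0, R) → 110010[q0]□
Step 7: δ(q0, □) = (q1, □, L) → 11001[q1]0□
Step 8: δ(q1, 0) = (q1, 0, L) → 1100[q1]10□
Step 9: δ(q1, 1) = (q1, 1, L) → 110[q1]010□
Step 10: δ(q1, 0) = (q1, 0, L) → 11[q1]0010□
Step 11: δ(q1, 0) = (q1, 0, L) → 1[q1]10010□
Step 12: δ(q1, 1) = (q1, 1, L) → [q1]110010□
Step 13: δ(q1, 1) = (q1, 1, L) → [q1]□110010□
Step 14: δ(q1, □) = (qA, □, R) → □[qA]110010□

The machine reaches the accept state qA and halts.

Final tape (ignoring leading/trailing blanks): 110010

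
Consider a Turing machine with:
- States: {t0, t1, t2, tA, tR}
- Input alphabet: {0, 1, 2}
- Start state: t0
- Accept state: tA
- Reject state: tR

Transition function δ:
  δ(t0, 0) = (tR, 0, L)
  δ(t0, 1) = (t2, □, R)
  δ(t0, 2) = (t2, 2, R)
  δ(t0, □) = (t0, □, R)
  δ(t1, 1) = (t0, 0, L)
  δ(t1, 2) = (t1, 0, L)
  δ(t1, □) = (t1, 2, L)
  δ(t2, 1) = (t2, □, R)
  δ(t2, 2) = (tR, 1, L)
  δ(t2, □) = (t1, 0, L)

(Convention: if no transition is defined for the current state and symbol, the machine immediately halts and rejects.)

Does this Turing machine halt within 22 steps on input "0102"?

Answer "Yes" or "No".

Execution trace:
Initial: [t0]0102
Step 1: δ(t0, 0) = (tR, 0, L) → [tR]□0102

The machine reaches the reject state tR and halts.
The machine halted after 1 step (within the 22-step bound).

Answer: Yes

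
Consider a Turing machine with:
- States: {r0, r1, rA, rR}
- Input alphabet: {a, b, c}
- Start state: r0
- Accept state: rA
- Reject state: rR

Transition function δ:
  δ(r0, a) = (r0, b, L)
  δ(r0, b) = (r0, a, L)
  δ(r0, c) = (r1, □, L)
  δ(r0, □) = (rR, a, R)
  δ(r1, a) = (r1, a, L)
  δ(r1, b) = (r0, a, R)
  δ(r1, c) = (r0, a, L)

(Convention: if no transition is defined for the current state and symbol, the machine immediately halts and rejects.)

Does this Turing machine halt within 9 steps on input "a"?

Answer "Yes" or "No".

Execution trace:
Initial: [r0]a
Step 1: δ(r0, a) = (r0, b, L) → [r0]□b
Step 2: δ(r0, □) = (rR, a, R) → a[rR]b

The machine reaches the reject state rR and halts.
The machine halted after 2 steps (within the 9-step bound).

Answer: Yes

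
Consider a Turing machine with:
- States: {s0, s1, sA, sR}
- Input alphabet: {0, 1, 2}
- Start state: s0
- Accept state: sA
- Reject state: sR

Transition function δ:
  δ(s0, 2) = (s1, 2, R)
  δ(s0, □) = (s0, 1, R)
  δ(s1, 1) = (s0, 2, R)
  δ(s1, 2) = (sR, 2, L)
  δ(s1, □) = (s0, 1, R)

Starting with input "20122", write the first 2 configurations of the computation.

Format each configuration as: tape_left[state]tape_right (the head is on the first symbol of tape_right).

Transitions applied:
Step 1: δ(s0, 2) = (s1, 2, R)

The first 2 configurations are:
[s0]20122 ⊢ 2[s1]0122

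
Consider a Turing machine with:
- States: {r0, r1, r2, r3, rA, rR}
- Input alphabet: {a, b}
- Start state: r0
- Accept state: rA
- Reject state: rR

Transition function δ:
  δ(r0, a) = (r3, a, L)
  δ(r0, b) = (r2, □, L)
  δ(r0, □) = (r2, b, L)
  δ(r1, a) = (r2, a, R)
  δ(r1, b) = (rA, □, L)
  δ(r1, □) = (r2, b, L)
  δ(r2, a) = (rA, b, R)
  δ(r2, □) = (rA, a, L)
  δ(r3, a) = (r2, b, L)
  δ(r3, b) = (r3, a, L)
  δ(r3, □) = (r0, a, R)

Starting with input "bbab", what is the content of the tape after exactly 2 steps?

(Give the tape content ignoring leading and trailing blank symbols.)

Execution trace:
Initial: [r0]bbab
Step 1: δ(r0, b) = (r2, □, L) → [r2]□□bab
Step 2: δ(r2, □) = (rA, a, L) → [rA]□a□bab

The machine reaches the accept state rA and halts.

After 2 steps, the tape (ignoring leading/trailing blanks) is: a□bab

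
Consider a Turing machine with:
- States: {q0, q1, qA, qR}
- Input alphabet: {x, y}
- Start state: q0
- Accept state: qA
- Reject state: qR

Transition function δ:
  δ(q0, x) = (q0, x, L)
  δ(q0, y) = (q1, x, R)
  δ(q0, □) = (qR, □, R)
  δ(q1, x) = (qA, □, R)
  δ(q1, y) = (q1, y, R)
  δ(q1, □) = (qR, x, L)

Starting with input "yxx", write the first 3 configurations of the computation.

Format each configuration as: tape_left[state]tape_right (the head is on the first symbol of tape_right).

Transitions applied:
Step 1: δ(q0, y) = (q1, x, R)
Step 2: δ(q1, x) = (qA, □, R)

The first 3 configurations are:
[q0]yxx ⊢ x[q1]xx ⊢ x□[qA]x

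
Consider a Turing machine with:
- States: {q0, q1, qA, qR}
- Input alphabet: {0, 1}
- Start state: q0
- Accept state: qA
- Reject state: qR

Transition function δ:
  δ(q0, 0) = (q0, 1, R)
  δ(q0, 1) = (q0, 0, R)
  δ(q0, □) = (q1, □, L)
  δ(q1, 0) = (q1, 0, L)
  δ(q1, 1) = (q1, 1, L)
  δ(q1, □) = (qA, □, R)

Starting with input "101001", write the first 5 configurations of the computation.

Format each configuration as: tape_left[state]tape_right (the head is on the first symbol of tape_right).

Transitions applied:
Step 1: δ(q0, 1) = (q0, 0, R)
Step 2: δ(q0, 0) = (q0, 1, R)
Step 3: δ(q0, 1) = (q0, 0, R)
Step 4: δ(q0, 0) = (q0, 1, R)

The first 5 configurations are:
[q0]101001 ⊢ 0[q0]01001 ⊢ 01[q0]1001 ⊢ 010[q0]001 ⊢ 0101[q0]01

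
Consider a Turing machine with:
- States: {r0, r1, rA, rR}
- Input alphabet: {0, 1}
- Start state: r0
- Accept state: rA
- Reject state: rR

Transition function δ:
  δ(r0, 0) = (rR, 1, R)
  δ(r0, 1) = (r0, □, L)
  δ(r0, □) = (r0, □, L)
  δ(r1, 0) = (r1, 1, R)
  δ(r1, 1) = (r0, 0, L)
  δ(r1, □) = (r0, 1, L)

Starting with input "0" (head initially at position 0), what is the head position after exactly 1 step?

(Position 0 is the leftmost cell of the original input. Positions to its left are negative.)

Execution trace (head position shown):
Step 0: [r0]0  (head at position 0)
Step 1: move right → 1[rR]□  (head at position 1)

After 1 step, the head is at position 1.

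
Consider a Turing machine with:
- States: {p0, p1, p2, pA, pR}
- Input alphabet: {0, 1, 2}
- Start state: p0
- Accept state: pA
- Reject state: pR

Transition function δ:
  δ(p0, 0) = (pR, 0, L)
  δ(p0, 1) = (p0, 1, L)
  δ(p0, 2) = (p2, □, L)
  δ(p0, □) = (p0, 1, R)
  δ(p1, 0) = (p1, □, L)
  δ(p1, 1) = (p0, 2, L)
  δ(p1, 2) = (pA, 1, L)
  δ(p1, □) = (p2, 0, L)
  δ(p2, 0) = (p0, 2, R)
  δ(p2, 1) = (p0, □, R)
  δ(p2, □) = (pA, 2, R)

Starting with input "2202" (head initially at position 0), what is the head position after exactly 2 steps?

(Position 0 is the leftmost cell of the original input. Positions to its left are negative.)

Execution trace (head position shown):
Step 0: [p0]2202  (head at position 0)
Step 1: move left → [p2]□□202  (head at position -1)
Step 2: move right → 2[pA]□202  (head at position 0)

After 2 steps, the head is at position 0.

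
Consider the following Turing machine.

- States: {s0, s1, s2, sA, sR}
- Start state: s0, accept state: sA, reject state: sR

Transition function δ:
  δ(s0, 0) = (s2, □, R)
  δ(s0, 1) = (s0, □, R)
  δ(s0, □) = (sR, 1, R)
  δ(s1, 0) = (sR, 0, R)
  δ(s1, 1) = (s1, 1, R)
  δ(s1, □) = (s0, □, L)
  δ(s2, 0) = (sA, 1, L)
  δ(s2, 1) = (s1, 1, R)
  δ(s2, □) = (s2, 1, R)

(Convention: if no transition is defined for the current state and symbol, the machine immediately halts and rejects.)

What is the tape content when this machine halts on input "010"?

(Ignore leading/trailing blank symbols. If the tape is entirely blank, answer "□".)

Execution trace:
Initial: [s0]010
Step 1: δ(s0, 0) = (s2, □, R) → □[s2]10
Step 2: δ(s2, 1) = (s1, 1, R) → □1[s1]0
Step 3: δ(s1, 0) = (sR, 0, R) → □10[sR]□

The machine reaches the reject state sR and halts.

Final tape (ignoring leading/trailing blanks): 10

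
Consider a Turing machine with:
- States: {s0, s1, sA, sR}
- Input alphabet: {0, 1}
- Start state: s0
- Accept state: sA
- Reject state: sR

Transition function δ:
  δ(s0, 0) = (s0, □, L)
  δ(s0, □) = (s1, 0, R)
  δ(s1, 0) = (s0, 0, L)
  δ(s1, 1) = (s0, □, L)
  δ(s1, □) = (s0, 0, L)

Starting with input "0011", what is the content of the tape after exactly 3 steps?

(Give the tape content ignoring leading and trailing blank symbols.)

Execution trace:
Initial: [s0]0011
Step 1: δ(s0, 0) = (s0, □, L) → [s0]□□011
Step 2: δ(s0, □) = (s1, 0, R) → 0[s1]□011
Step 3: δ(s1, □) = (s0, 0, L) → [s0]00011

After 3 steps, the tape (ignoring leading/trailing blanks) is: 00011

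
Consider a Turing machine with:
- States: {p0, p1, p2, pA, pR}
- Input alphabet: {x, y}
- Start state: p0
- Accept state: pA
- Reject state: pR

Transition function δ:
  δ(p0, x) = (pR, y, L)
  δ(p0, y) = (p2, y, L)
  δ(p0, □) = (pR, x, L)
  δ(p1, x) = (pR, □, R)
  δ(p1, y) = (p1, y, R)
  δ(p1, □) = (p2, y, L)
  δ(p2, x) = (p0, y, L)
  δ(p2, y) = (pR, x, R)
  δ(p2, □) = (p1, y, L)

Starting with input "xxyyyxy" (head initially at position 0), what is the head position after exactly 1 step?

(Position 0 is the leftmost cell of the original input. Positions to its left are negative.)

Execution trace (head position shown):
Step 0: [p0]xxyyyxy  (head at position 0)
Step 1: move left → [pR]□yxyyyxy  (head at position -1)

After 1 step, the head is at position -1.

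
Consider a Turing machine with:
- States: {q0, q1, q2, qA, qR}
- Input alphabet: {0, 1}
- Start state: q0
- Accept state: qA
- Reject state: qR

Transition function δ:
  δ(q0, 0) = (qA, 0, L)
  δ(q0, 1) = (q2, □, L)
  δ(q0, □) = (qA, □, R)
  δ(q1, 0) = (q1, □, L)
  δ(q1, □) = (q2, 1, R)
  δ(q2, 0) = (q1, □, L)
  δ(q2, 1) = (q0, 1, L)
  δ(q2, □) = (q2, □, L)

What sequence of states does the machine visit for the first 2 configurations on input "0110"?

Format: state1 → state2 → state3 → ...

Execution trace:
Initial: [q0]0110
Step 1: δ(q0, 0) = (qA, 0, L) → [qA]□0110

The machine reaches the accept state qA and halts.

State sequence: q0 → qA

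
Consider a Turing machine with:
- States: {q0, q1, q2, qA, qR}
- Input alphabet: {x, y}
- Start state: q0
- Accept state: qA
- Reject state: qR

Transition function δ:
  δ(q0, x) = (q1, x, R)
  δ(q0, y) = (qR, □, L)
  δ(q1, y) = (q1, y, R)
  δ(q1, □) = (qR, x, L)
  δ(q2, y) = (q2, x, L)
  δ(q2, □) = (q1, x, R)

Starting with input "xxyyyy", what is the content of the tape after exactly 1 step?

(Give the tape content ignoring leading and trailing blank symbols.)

Execution trace:
Initial: [q0]xxyyyy
Step 1: δ(q0, x) = (q1, x, R) → x[q1]xyyyy

No transition is defined for δ(q1, x). By convention the machine halts and rejects.

After 1 step, the tape (ignoring leading/trailing blanks) is: xxyyyy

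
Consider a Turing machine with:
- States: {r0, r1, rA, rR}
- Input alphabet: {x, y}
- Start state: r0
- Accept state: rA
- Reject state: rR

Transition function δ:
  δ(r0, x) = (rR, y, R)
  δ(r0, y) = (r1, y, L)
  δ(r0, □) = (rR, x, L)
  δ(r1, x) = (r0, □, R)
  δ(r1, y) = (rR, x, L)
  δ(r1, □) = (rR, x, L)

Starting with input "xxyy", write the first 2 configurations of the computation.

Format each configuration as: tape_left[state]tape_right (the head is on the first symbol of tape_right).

Transitions applied:
Step 1: δ(r0, x) = (rR, y, R)

The first 2 configurations are:
[r0]xxyy ⊢ y[rR]xyy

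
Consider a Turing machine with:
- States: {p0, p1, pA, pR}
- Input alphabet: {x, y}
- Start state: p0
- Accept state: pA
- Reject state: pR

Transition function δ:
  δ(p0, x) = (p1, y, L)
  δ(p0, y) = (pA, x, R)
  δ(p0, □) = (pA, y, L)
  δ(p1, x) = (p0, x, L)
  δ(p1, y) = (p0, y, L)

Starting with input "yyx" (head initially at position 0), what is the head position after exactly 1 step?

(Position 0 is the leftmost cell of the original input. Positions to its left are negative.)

Execution trace (head position shown):
Step 0: [p0]yyx  (head at position 0)
Step 1: move right → x[pA]yx  (head at position 1)

After 1 step, the head is at position 1.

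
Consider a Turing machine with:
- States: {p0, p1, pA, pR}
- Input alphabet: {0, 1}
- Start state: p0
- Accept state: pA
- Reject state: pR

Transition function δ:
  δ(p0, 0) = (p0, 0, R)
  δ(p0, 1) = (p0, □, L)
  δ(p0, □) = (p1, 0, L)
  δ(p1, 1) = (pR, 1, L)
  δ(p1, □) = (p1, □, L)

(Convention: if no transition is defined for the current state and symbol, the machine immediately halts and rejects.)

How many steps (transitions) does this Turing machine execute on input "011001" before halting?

Execution trace:
Initial: [p0]011001
Step 1: δ(p0, 0) = (p0, 0, R) → 0[p0]11001
Step 2: δ(p0, 1) = (p0, □, L) → [p0]0□1001
Step 3: δ(p0, 0) = (p0, 0, R) → 0[p0]□1001
Step 4: δ(p0, □) = (p1, 0, L) → [p1]001001

No transition is defined for δ(p1, 0). By convention the machine halts and rejects.

The machine executed 4 steps before halting.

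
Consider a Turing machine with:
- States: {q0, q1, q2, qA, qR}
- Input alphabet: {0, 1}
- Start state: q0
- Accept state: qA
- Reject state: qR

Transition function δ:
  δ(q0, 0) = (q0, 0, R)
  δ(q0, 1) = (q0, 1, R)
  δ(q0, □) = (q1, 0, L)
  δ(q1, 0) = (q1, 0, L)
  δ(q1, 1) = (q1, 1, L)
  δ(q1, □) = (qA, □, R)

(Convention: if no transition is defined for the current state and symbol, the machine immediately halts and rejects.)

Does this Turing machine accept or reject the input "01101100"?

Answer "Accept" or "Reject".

Execution trace:
Initial: [q0]01101100
Step 1: δ(q0, 0) = (q0, 0, R) → 0[q0]1101100
Step 2: δ(q0, 1) = (q0, 1, R) → 01[q0]101100
Step 3: δ(q0, 1) = (q0, 1, R) → 011[q0]01100
Step 4: δ(q0, 0) = (q0, 0, R) → 0110[q0]1100
Step 5: δ(q0, 1) = (q0, 1, R) → 01101[q0]100
Step 6: δ(q0, 1) = (q0, 1, R) → 011011[q0]00
Step 7: δ(q0, 0) = (q0, 0, R) → 0110110[q0]0
Step 8: δ(q0, 0) = (q0, 0, R) → 01101100[q0]□
Step 9: δ(q0, □) = (q1, 0, L) → 0110110[q1]00
Step 10: δ(q1, 0) = (q1, 0, L) → 011011[q1]000
Step 11: δ(q1, 0) = (q1, 0, L) → 01101[q1]1000
Step 12: δ(q1, 1) = (q1, 1, L) → 0110[q1]11000
Step 13: δ(q1, 1) = (q1, 1, L) → 011[q1]011000
Step 14: δ(q1, 0) = (q1, 0, L) → 01[q1]1011000
Step 15: δ(q1, 1) = (q1, 1, L) → 0[q1]11011000
Step 16: δ(q1, 1) = (q1, 1, L) → [q1]011011000
Step 17: δ(q1, 0) = (q1, 0, L) → [q1]□011011000
Step 18: δ(q1, □) = (qA, □, R) → □[qA]011011000

The machine reaches the accept state qA and halts.

Answer: Accept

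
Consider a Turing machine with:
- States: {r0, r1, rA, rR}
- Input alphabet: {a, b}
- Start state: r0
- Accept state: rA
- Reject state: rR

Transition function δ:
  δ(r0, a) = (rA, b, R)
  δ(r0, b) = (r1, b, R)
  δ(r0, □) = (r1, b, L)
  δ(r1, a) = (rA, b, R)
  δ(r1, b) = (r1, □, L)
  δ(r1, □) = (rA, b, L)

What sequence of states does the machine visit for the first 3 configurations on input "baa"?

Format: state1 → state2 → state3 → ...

Execution trace:
Initial: [r0]baa
Step 1: δ(r0, b) = (r1, b, R) → b[r1]aa
Step 2: δ(r1, a) = (rA, b, R) → bb[rA]a

The machine reaches the accept state rA and halts.

State sequence: r0 → r1 → rA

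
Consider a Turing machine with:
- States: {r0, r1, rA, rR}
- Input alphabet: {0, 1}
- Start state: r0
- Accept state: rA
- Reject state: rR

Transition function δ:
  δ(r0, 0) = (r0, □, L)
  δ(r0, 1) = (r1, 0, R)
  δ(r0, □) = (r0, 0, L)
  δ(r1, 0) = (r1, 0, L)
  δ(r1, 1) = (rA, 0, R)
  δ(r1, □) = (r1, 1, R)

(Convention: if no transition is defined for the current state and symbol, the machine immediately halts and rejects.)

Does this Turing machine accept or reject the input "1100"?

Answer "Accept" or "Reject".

Execution trace:
Initial: [r0]1100
Step 1: δ(r0, 1) = (r1, 0, R) → 0[r1]100
Step 2: δ(r1, 1) = (rA, 0, R) → 00[rA]00

The machine reaches the accept state rA and halts.

Answer: Accept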